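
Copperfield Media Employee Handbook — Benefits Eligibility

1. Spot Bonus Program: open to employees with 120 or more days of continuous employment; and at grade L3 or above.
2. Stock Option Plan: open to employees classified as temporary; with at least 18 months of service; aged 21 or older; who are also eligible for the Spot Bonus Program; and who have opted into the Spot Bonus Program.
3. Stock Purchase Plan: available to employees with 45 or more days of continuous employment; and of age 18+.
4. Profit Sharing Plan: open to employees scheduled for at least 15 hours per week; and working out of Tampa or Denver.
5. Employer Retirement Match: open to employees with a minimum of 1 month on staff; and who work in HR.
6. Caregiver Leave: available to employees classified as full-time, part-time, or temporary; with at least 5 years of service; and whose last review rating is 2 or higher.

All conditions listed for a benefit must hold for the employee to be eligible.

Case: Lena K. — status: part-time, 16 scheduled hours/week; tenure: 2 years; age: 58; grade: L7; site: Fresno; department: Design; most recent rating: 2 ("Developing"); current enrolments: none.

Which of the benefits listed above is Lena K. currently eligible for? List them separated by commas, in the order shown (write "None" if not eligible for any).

Spot Bonus Program — service 2 years ≥ 120 days ✓; grade L7 ≥ L3 ✓ → eligible.
Stock Option Plan — status part-time ✗ (requires temporary) → not eligible.
Stock Purchase Plan — service 2 years ≥ 45 days ✓; age 58 ≥ 18 ✓ → eligible.
Profit Sharing Plan — 16 hrs/wk ≥ 15 ✓; site Fresno ✗ (not Tampa or Denver) → not eligible.
Employer Retirement Match — service 2 years ≥ 1 month (≈30 days) ✓; dept Design ✗ → not eligible.
Caregiver Leave — status part-time ✓; service 2 years < 5 years ✗ → not eligible.

Spot Bonus Program, Stock Purchase Plan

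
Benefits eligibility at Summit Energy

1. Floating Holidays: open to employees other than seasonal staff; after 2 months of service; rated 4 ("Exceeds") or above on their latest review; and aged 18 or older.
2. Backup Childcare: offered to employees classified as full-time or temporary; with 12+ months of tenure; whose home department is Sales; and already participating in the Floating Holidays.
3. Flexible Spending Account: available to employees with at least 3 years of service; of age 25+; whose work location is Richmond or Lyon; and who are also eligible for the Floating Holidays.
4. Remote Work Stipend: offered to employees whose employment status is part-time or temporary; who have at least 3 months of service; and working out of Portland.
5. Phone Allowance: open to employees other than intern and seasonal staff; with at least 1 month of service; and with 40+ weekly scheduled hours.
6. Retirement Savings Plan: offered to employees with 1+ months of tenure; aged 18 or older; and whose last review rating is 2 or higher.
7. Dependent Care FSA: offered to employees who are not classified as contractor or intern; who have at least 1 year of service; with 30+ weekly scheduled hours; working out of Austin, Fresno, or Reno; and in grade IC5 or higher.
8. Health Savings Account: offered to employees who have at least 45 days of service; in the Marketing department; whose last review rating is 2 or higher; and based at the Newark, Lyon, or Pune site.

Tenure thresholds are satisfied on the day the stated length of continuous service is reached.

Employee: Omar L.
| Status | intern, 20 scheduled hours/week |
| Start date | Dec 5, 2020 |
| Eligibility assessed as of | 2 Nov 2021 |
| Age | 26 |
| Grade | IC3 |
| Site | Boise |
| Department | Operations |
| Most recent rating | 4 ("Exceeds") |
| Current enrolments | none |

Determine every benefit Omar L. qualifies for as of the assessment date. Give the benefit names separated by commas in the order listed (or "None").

Floating Holidays, Retirement Savings Plan

Service from Dec 5, 2020 to 2 Nov 2021: 332 days.
Floating Holidays — status intern ✓ (not excluded); service 332 days ≥ 2 months (≈60 days) ✓; rating 4 ≥ 4 ✓; age 26 ≥ 18 ✓ → eligible.
Backup Childcare — status intern ✗ (requires full-time or temporary) → not eligible.
Flexible Spending Account — service 332 days < 3 years (≈1095 days) ✗ → not eligible.
Remote Work Stipend — status intern ✗ (requires part-time or temporary) → not eligible.
Phone Allowance — status intern ✗ (excluded) → not eligible.
Retirement Savings Plan — service 332 days ≥ 1 month (≈30 days) ✓; age 26 ≥ 18 ✓; rating 4 ≥ 2 ✓ → eligible.
Dependent Care FSA — status intern ✗ (excluded) → not eligible.
Health Savings Account — service 332 days ≥ 45 days ✓; dept Operations ✗ → not eligible.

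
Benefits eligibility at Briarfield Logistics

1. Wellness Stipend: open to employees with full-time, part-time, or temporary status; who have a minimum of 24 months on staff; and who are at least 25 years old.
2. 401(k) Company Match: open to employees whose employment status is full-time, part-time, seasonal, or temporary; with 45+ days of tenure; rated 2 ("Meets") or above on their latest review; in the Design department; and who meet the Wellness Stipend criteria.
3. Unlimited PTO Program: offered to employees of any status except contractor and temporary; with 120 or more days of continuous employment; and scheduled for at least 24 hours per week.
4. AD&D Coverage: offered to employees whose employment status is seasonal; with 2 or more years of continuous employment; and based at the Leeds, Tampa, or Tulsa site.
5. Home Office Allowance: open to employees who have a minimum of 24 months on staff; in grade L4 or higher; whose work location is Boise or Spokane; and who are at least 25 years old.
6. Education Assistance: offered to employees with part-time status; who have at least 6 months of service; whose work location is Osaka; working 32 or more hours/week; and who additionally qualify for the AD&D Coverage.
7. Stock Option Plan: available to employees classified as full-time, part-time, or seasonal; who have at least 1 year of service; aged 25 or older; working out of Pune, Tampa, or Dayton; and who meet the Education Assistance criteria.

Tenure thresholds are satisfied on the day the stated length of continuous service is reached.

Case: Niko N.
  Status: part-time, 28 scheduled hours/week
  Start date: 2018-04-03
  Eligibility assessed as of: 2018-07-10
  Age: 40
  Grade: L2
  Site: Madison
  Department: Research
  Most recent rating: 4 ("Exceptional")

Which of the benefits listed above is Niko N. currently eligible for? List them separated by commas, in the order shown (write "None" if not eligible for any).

None

Service from 2018-04-03 to 2018-07-10: 98 days.
Wellness Stipend — status part-time ✓; service 98 days < 24 months (≈720 days) ✗ → not eligible.
401(k) Company Match — status part-time ✓; service 98 days ≥ 45 days ✓; rating 4 ≥ 2 ✓; dept Research ✗ → not eligible.
Unlimited PTO Program — status part-time ✓ (not excluded); service 98 days < 120 days ✗ → not eligible.
AD&D Coverage — status part-time ✗ (requires seasonal) → not eligible.
Home Office Allowance — service 98 days < 24 months (≈720 days) ✗ → not eligible.
Education Assistance — status part-time ✓; service 98 days < 6 months (≈180 days) ✗ → not eligible.
Stock Option Plan — status part-time ✓; service 98 days < 1 year (≈365 days) ✗ → not eligible.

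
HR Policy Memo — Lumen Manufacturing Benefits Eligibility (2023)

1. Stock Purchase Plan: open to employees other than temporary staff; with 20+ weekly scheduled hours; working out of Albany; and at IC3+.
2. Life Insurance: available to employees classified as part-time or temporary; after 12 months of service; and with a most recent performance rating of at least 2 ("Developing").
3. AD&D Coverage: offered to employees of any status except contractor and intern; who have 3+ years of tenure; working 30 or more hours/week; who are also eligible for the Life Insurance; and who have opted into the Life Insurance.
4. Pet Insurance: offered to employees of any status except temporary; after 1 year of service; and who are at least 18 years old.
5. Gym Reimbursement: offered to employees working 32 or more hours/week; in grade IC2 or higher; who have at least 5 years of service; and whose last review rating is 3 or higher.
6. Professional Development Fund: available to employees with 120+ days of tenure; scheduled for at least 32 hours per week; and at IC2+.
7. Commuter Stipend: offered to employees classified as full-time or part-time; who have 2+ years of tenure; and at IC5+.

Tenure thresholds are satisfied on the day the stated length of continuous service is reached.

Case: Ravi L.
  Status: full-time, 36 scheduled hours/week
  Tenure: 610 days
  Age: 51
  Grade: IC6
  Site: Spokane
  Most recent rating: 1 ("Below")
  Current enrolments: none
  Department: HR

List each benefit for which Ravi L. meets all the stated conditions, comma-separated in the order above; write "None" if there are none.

Pet Insurance, Professional Development Fund

Stock Purchase Plan — status full-time ✓ (not excluded); 36 hrs/wk ≥ 20 ✓; site Spokane ✗ (not Albany) → not eligible.
Life Insurance — status full-time ✗ (requires part-time or temporary) → not eligible.
AD&D Coverage — status full-time ✓ (not excluded); service 610 days < 3 years (≈1095 days) ✗ → not eligible.
Pet Insurance — status full-time ✓ (not excluded); service 610 days ≥ 1 year (≈365 days) ✓; age 51 ≥ 18 ✓ → eligible.
Gym Reimbursement — 36 hrs/wk ≥ 32 ✓; grade IC6 ≥ IC2 ✓; service 610 days < 5 years (≈1825 days) ✗ → not eligible.
Professional Development Fund — service 610 days ≥ 120 days ✓; 36 hrs/wk ≥ 32 ✓; grade IC6 ≥ IC2 ✓ → eligible.
Commuter Stipend — status full-time ✓; service 610 days < 2 years (≈730 days) ✗ → not eligible.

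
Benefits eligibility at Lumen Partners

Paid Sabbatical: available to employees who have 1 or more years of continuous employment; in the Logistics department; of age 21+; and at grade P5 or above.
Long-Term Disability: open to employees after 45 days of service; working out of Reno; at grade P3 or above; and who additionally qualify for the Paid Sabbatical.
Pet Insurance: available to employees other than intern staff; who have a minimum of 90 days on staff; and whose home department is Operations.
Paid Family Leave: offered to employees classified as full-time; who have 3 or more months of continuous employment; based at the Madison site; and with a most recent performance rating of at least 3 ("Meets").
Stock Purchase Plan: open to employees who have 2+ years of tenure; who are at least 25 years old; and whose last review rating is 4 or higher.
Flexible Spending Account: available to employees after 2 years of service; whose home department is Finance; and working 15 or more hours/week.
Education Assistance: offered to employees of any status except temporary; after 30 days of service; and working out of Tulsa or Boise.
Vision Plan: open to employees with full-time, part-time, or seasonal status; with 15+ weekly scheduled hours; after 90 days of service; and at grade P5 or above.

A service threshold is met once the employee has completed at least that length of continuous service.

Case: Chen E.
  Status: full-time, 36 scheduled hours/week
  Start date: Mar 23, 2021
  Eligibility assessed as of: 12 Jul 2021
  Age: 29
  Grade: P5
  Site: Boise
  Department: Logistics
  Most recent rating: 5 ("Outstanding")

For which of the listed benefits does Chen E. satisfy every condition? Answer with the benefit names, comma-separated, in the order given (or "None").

Education Assistance, Vision Plan

Service from Mar 23, 2021 to 12 Jul 2021: 111 days.
Paid Sabbatical — service 111 days < 1 year (≈365 days) ✗ → not eligible.
Long-Term Disability — service 111 days ≥ 45 days ✓; site Boise ✗ (not Reno) → not eligible.
Pet Insurance — status full-time ✓ (not excluded); service 111 days ≥ 90 days ✓; dept Logistics ✗ → not eligible.
Paid Family Leave — status full-time ✓; service 111 days ≥ 3 months (≈90 days) ✓; site Boise ✗ (not Madison) → not eligible.
Stock Purchase Plan — service 111 days < 2 years (≈730 days) ✗ → not eligible.
Flexible Spending Account — service 111 days < 2 years (≈730 days) ✗ → not eligible.
Education Assistance — status full-time ✓ (not excluded); service 111 days ≥ 30 days ✓; site Boise ✓ → eligible.
Vision Plan — status full-time ✓; 36 hrs/wk ≥ 15 ✓; service 111 days ≥ 90 days ✓; grade P5 ≥ P5 ✓ → eligible.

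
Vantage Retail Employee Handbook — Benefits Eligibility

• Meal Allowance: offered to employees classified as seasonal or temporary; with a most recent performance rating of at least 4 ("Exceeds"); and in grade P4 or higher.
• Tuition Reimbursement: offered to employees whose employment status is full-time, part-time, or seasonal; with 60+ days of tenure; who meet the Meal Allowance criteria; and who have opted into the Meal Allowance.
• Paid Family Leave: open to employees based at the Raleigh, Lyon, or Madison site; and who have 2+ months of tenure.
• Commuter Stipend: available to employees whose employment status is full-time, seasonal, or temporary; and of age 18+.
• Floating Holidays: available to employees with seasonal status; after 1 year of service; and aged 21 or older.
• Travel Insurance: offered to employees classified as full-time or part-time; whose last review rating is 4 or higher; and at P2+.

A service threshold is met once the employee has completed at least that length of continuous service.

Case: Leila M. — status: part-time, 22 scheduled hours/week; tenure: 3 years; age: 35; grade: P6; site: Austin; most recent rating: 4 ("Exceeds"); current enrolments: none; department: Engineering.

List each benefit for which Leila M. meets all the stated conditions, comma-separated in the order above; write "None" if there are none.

Travel Insurance

Meal Allowance — status part-time ✗ (requires seasonal or temporary) → not eligible.
Tuition Reimbursement — status part-time ✓; service 3 years ≥ 60 days ✓; not eligible for Meal Allowance ✗ → not eligible.
Paid Family Leave — site Austin ✗ (not Raleigh, Lyon, or Madison) → not eligible.
Commuter Stipend — status part-time ✗ (requires full-time, seasonal, or temporary) → not eligible.
Floating Holidays — status part-time ✗ (requires seasonal) → not eligible.
Travel Insurance — status part-time ✓; rating 4 ≥ 4 ✓; grade P6 ≥ P2 ✓ → eligible.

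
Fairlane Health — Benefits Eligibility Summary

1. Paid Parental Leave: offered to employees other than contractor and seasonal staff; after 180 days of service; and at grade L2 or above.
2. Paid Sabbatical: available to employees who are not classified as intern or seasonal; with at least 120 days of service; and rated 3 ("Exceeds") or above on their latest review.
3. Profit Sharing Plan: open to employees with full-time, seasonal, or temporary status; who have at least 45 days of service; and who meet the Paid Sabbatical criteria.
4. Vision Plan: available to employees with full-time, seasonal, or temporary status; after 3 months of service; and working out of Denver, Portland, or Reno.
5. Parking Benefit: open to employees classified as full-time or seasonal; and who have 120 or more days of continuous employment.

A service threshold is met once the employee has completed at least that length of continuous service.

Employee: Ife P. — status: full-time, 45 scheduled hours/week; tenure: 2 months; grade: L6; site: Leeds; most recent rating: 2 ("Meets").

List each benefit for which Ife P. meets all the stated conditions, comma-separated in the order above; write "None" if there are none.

None

Paid Parental Leave — status full-time ✓ (not excluded); service 2 months < 180 days ✗ → not eligible.
Paid Sabbatical — status full-time ✓ (not excluded); service 2 months < 120 days ✗ → not eligible.
Profit Sharing Plan — status full-time ✓; service 2 months ≥ 45 days ✓; not eligible for Paid Sabbatical ✗ → not eligible.
Vision Plan — status full-time ✓; service 2 months < 3 months ✗ → not eligible.
Parking Benefit — status full-time ✓; service 2 months < 120 days ✗ → not eligible.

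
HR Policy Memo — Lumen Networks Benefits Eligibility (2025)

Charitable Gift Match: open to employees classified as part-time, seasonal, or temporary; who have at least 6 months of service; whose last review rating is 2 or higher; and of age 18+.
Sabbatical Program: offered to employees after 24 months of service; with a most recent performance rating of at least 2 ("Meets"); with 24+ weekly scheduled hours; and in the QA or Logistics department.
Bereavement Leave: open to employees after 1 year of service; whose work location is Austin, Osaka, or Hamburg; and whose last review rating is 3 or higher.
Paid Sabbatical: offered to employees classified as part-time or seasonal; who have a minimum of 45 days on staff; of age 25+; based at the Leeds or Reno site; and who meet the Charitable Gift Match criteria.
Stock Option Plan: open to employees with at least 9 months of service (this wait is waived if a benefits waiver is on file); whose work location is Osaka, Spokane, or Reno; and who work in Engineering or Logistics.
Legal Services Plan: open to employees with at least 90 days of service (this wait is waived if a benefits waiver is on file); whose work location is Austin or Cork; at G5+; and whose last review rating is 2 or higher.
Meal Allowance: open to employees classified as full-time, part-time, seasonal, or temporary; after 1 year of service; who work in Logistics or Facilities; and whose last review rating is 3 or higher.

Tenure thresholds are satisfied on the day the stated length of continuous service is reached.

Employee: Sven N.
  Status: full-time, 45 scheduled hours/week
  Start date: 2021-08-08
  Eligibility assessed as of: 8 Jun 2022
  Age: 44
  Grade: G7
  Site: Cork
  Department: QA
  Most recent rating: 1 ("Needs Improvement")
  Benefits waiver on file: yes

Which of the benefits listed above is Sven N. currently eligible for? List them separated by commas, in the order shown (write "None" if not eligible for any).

Service from 2021-08-08 to 8 Jun 2022: 304 days.
Charitable Gift Match — status full-time ✗ (requires part-time, seasonal, or temporary) → not eligible.
Sabbatical Program — service 304 days < 24 months (≈720 days) ✗ → not eligible.
Bereavement Leave — service 304 days < 1 year (≈365 days) ✗ → not eligible.
Paid Sabbatical — status full-time ✗ (requires part-time or seasonal) → not eligible.
Stock Option Plan — benefits waiver on file ✓; site Cork ✗ (not Osaka, Spokane, or Reno) → not eligible.
Legal Services Plan — benefits waiver on file ✓; site Cork ✓; grade G7 ≥ G5 ✓; rating 1 < 2 ✗ → not eligible.
Meal Allowance — status full-time ✓; service 304 days < 1 year (≈365 days) ✗ → not eligible.

None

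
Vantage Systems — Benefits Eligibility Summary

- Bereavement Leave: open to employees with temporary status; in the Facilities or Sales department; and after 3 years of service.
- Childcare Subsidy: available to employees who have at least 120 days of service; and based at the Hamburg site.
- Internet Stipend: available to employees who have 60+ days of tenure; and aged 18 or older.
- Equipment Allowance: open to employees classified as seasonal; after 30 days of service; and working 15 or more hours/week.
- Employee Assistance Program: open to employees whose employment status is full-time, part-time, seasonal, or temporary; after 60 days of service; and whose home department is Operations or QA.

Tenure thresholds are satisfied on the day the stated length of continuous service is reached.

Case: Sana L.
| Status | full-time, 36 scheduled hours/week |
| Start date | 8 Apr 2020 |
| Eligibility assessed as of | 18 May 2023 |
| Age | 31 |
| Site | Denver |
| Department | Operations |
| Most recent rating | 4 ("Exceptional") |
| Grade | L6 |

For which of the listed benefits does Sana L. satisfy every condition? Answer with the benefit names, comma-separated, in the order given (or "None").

Service from 8 Apr 2020 to 18 May 2023: 1135 days.
Bereavement Leave — status full-time ✗ (requires temporary) → not eligible.
Childcare Subsidy — service 1135 days ≥ 120 days ✓; site Denver ✗ (not Hamburg) → not eligible.
Internet Stipend — service 1135 days ≥ 60 days ✓; age 31 ≥ 18 ✓ → eligible.
Equipment Allowance — status full-time ✗ (requires seasonal) → not eligible.
Employee Assistance Program — status full-time ✓; service 1135 days ≥ 60 days ✓; dept Operations ✓ → eligible.

Internet Stipend, Employee Assistance Program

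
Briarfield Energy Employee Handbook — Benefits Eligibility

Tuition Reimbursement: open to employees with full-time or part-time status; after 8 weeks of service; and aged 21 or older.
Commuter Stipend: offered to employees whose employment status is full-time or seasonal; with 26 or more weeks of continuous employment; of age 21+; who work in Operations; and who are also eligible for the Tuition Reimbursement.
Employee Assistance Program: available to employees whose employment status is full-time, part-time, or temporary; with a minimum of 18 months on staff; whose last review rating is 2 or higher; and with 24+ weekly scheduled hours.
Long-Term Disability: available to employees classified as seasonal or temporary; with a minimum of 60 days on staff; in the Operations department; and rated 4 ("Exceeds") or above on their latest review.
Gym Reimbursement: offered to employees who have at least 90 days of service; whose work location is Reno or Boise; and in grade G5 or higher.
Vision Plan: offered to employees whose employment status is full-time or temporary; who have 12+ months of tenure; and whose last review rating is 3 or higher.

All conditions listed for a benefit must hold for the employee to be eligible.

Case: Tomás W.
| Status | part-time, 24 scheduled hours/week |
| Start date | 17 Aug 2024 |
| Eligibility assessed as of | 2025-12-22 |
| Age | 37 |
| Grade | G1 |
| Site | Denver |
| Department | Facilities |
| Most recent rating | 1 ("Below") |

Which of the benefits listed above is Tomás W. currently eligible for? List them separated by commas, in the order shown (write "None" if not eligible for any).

Tuition Reimbursement

Service from 17 Aug 2024 to 2025-12-22: 492 days.
Tuition Reimbursement — status part-time ✓; service 492 days ≥ 8 weeks (≈56 days) ✓; age 37 ≥ 21 ✓ → eligible.
Commuter Stipend — status part-time ✗ (requires full-time or seasonal) → not eligible.
Employee Assistance Program — status part-time ✓; service 492 days < 18 months (≈540 days) ✗ → not eligible.
Long-Term Disability — status part-time ✗ (requires seasonal or temporary) → not eligible.
Gym Reimbursement — service 492 days ≥ 90 days ✓; site Denver ✗ (not Reno or Boise) → not eligible.
Vision Plan — status part-time ✗ (requires full-time or temporary) → not eligible.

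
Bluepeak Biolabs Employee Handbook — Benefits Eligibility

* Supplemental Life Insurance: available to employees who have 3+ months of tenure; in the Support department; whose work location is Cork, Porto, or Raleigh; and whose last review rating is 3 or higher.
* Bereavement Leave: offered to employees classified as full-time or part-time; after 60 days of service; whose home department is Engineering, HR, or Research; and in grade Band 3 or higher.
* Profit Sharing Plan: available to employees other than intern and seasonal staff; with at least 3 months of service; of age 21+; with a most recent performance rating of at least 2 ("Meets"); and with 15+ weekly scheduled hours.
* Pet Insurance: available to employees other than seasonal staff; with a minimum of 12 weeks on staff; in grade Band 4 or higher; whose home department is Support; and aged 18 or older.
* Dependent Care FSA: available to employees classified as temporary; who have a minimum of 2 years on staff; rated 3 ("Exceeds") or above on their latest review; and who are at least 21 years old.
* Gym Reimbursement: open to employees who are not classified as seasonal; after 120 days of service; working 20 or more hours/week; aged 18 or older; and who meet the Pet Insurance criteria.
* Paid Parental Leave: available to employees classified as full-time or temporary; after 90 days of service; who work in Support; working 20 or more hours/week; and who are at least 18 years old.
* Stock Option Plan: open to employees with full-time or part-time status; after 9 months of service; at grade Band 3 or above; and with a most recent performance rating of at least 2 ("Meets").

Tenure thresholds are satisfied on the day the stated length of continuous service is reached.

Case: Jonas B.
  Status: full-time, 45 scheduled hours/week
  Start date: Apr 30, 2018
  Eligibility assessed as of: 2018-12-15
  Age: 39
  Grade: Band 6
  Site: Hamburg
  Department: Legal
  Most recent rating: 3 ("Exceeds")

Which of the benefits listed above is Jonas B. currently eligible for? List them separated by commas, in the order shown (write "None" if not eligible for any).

Profit Sharing Plan

Service from Apr 30, 2018 to 2018-12-15: 229 days.
Supplemental Life Insurance — service 229 days ≥ 3 months (≈90 days) ✓; dept Legal ✗ → not eligible.
Bereavement Leave — status full-time ✓; service 229 days ≥ 60 days ✓; dept Legal ✗ → not eligible.
Profit Sharing Plan — status full-time ✓ (not excluded); service 229 days ≥ 3 months (≈90 days) ✓; age 39 ≥ 21 ✓; rating 3 ≥ 2 ✓; 45 hrs/wk ≥ 15 ✓ → eligible.
Pet Insurance — status full-time ✓ (not excluded); service 229 days ≥ 12 weeks (≈84 days) ✓; grade Band 6 ≥ Band 4 ✓; dept Legal ✗ → not eligible.
Dependent Care FSA — status full-time ✗ (requires temporary) → not eligible.
Gym Reimbursement — status full-time ✓ (not excluded); service 229 days ≥ 120 days ✓; 45 hrs/wk ≥ 20 ✓; age 39 ≥ 18 ✓; not eligible for Pet Insurance ✗ → not eligible.
Paid Parental Leave — status full-time ✓; service 229 days ≥ 90 days ✓; dept Legal ✗ → not eligible.
Stock Option Plan — status full-time ✓; service 229 days < 9 months (≈270 days) ✗ → not eligible.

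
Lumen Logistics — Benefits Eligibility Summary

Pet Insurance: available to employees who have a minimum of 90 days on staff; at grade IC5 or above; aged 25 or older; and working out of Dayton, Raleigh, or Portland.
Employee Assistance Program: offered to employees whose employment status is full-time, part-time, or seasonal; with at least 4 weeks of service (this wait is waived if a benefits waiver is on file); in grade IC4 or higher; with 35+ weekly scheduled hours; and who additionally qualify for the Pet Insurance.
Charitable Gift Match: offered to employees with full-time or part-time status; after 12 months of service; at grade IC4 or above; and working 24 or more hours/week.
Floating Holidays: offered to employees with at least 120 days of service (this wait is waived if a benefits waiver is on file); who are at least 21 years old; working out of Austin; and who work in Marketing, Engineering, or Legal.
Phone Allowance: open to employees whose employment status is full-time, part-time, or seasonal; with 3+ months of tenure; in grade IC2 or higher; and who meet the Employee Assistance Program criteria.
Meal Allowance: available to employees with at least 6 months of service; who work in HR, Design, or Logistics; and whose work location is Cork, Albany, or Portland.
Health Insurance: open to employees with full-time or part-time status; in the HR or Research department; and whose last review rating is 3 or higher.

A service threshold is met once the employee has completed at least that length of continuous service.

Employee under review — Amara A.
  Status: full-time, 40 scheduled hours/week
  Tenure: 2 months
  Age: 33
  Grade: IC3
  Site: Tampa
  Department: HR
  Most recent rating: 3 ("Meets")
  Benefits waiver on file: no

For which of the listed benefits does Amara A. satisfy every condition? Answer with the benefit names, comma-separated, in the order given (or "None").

Health Insurance

Pet Insurance — service 2 months < 90 days ✗ → not eligible.
Employee Assistance Program — status full-time ✓; no waiver, service 2 months ≥ 4 weeks (≈28 days) ✓; grade IC3 < IC4 ✗ → not eligible.
Charitable Gift Match — status full-time ✓; service 2 months < 12 months ✗ → not eligible.
Floating Holidays — no waiver, service 2 months < 120 days ✗ → not eligible.
Phone Allowance — status full-time ✓; service 2 months < 3 months ✗ → not eligible.
Meal Allowance — service 2 months < 6 months ✗ → not eligible.
Health Insurance — status full-time ✓; dept HR ✓; rating 3 ≥ 3 ✓ → eligible.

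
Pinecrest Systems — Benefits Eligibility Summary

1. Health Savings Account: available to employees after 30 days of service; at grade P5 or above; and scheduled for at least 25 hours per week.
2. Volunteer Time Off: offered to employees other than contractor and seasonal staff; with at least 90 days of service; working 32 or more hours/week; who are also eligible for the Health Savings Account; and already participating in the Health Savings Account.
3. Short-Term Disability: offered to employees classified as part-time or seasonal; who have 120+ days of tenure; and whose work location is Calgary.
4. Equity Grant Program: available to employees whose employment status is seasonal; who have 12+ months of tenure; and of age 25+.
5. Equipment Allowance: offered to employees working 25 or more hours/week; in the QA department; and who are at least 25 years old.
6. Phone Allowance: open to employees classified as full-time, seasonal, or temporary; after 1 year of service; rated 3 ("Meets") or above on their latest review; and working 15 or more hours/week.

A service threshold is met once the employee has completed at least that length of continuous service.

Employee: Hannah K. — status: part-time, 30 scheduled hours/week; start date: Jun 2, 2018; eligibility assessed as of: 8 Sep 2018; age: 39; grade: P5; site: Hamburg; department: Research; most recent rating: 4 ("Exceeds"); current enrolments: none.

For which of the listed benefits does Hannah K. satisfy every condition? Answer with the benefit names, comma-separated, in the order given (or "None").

Health Savings Account

Service from Jun 2, 2018 to 8 Sep 2018: 98 days.
Health Savings Account — service 98 days ≥ 30 days ✓; grade P5 ≥ P5 ✓; 30 hrs/wk ≥ 25 ✓ → eligible.
Volunteer Time Off — status part-time ✓ (not excluded); service 98 days ≥ 90 days ✓; 30 hrs/wk < 32 ✗ → not eligible.
Short-Term Disability — status part-time ✓; service 98 days < 120 days ✗ → not eligible.
Equity Grant Program — status part-time ✗ (requires seasonal) → not eligible.
Equipment Allowance — 30 hrs/wk ≥ 25 ✓; dept Research ✗ → not eligible.
Phone Allowance — status part-time ✗ (requires full-time, seasonal, or temporary) → not eligible.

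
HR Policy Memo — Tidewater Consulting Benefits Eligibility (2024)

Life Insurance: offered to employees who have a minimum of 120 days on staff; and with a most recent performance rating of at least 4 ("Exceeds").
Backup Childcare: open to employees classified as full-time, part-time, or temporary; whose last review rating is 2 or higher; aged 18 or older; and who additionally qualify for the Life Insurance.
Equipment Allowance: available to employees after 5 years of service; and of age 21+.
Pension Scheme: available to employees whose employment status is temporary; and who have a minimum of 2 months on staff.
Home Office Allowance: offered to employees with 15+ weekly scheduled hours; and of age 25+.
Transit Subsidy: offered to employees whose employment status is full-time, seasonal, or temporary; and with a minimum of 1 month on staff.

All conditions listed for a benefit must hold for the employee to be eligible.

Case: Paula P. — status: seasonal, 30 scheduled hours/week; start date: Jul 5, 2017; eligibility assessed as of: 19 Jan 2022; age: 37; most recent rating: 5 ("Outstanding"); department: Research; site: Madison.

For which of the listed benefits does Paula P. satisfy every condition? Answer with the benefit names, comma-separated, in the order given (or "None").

Service from Jul 5, 2017 to 19 Jan 2022: 1659 days.
Life Insurance — service 1659 days ≥ 120 days ✓; rating 5 ≥ 4 ✓ → eligible.
Backup Childcare — status seasonal ✗ (requires full-time, part-time, or temporary) → not eligible.
Equipment Allowance — service 1659 days < 5 years (≈1825 days) ✗ → not eligible.
Pension Scheme — status seasonal ✗ (requires temporary) → not eligible.
Home Office Allowance — 30 hrs/wk ≥ 15 ✓; age 37 ≥ 25 ✓ → eligible.
Transit Subsidy — status seasonal ✓; service 1659 days ≥ 1 month (≈30 days) ✓ → eligible.

Life Insurance, Home Office Allowance, Transit Subsidy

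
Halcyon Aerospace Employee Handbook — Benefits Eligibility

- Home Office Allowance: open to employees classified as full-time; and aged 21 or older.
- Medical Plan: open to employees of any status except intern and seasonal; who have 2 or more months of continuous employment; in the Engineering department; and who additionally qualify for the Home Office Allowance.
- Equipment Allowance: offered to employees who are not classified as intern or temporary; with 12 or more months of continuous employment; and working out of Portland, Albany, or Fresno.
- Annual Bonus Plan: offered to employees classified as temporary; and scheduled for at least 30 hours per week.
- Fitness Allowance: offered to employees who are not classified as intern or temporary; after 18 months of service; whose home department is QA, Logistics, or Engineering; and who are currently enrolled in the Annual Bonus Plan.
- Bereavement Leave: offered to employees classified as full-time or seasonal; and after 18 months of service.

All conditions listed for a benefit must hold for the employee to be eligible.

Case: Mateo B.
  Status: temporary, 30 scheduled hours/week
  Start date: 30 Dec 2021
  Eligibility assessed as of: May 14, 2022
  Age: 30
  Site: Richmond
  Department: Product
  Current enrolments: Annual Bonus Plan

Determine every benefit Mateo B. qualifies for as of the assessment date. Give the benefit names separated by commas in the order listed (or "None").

Service from 30 Dec 2021 to May 14, 2022: 135 days.
Home Office Allowance — status temporary ✗ (requires full-time) → not eligible.
Medical Plan — status temporary ✓ (not excluded); service 135 days ≥ 2 months (≈60 days) ✓; dept Product ✗ → not eligible.
Equipment Allowance — status temporary ✗ (excluded) → not eligible.
Annual Bonus Plan — status temporary ✓; 30 hrs/wk ≥ 30 ✓ → eligible.
Fitness Allowance — status temporary ✗ (excluded) → not eligible.
Bereavement Leave — status temporary ✗ (requires full-time or seasonal) → not eligible.

Annual Bonus Plan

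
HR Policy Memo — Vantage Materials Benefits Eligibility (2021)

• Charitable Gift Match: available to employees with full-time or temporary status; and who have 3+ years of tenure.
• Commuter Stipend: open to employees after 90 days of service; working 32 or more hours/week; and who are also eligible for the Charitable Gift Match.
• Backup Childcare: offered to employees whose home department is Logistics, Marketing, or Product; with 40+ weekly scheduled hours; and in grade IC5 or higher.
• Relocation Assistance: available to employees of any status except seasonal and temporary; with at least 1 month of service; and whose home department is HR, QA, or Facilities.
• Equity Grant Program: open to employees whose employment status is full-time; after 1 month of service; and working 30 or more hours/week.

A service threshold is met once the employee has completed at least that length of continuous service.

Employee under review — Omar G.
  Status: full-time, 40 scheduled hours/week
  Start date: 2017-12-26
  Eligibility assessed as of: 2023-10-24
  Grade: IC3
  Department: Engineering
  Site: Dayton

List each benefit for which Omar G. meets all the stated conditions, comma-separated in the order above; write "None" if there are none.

Charitable Gift Match, Commuter Stipend, Equity Grant Program

Service from 2017-12-26 to 2023-10-24: 2128 days.
Charitable Gift Match — status full-time ✓; service 2128 days ≥ 3 years (≈1095 days) ✓ → eligible.
Commuter Stipend — service 2128 days ≥ 90 days ✓; 40 hrs/wk ≥ 32 ✓; eligible for Charitable Gift Match ✓ → eligible.
Backup Childcare — dept Engineering ✗ → not eligible.
Relocation Assistance — status full-time ✓ (not excluded); service 2128 days ≥ 1 month (≈30 days) ✓; dept Engineering ✗ → not eligible.
Equity Grant Program — status full-time ✓; service 2128 days ≥ 1 month (≈30 days) ✓; 40 hrs/wk ≥ 30 ✓ → eligible.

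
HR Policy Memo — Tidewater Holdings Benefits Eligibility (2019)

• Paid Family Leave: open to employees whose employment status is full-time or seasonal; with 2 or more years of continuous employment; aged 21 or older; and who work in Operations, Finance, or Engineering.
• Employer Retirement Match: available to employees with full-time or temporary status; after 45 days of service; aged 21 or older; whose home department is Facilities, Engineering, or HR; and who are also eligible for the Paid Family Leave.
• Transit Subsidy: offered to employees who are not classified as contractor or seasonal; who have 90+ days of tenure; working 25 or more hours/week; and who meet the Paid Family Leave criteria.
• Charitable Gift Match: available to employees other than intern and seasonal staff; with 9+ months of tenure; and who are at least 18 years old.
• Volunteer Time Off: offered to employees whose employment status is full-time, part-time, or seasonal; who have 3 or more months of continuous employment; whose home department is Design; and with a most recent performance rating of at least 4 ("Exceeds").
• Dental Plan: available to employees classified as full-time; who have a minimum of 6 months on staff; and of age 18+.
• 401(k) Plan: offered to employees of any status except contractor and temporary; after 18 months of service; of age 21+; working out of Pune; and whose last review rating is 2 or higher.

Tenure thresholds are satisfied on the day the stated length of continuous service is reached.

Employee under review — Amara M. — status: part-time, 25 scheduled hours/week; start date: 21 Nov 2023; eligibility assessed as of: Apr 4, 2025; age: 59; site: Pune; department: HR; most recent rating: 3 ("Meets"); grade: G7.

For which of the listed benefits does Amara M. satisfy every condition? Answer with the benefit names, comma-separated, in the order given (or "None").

Charitable Gift Match

Service from 21 Nov 2023 to Apr 4, 2025: 500 days.
Paid Family Leave — status part-time ✗ (requires full-time or seasonal) → not eligible.
Employer Retirement Match — status part-time ✗ (requires full-time or temporary) → not eligible.
Transit Subsidy — status part-time ✓ (not excluded); service 500 days ≥ 90 days ✓; 25 hrs/wk ≥ 25 ✓; not eligible for Paid Family Leave ✗ → not eligible.
Charitable Gift Match — status part-time ✓ (not excluded); service 500 days ≥ 9 months (≈270 days) ✓; age 59 ≥ 18 ✓ → eligible.
Volunteer Time Off — status part-time ✓; service 500 days ≥ 3 months (≈90 days) ✓; dept HR ✗ → not eligible.
Dental Plan — status part-time ✗ (requires full-time) → not eligible.
401(k) Plan — status part-time ✓ (not excluded); service 500 days < 18 months (≈540 days) ✗ → not eligible.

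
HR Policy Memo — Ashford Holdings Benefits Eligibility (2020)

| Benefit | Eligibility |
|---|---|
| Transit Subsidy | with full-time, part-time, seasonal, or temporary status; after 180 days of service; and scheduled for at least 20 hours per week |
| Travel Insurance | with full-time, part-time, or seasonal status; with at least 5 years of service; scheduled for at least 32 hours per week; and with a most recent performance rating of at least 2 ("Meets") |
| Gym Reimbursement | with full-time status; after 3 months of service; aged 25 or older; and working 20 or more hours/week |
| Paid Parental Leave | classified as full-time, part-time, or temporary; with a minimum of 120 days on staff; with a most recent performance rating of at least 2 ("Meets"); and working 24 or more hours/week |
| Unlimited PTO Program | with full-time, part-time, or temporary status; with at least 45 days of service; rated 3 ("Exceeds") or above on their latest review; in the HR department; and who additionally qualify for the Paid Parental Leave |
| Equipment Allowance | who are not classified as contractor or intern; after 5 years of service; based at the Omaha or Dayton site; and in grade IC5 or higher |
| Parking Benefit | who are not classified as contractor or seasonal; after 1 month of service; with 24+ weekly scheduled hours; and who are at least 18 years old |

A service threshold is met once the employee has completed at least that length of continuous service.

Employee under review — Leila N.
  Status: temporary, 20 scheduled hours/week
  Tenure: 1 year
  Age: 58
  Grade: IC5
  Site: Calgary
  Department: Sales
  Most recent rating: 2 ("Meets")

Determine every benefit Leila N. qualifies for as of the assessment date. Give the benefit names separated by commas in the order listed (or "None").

Transit Subsidy — status temporary ✓; service 1 year ≥ 180 days ✓; 20 hrs/wk ≥ 20 ✓ → eligible.
Travel Insurance — status temporary ✗ (requires full-time, part-time, or seasonal) → not eligible.
Gym Reimbursement — status temporary ✗ (requires full-time) → not eligible.
Paid Parental Leave — status temporary ✓; service 1 year ≥ 120 days ✓; rating 2 ≥ 2 ✓; 20 hrs/wk < 24 ✗ → not eligible.
Unlimited PTO Program — status temporary ✓; service 1 year ≥ 45 days ✓; rating 2 < 3 ✗ → not eligible.
Equipment Allowance — status temporary ✓ (not excluded); service 1 year < 5 years ✗ → not eligible.
Parking Benefit — status temporary ✓ (not excluded); service 1 year ≥ 1 month (≈30 days) ✓; 20 hrs/wk < 24 ✗ → not eligible.

Transit Subsidy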